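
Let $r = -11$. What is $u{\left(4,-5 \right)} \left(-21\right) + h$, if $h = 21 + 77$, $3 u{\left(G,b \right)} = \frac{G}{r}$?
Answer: $\frac{1106}{11} \approx 100.55$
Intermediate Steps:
$u{\left(G,b \right)} = - \frac{G}{33}$ ($u{\left(G,b \right)} = \frac{G \frac{1}{-11}}{3} = \frac{G \left(- \frac{1}{11}\right)}{3} = \frac{\left(- \frac{1}{11}\right) G}{3} = - \frac{G}{33}$)
$h = 98$
$u{\left(4,-5 \right)} \left(-21\right) + h = \left(- \frac{1}{33}\right) 4 \left(-21\right) + 98 = \left(- \frac{4}{33}\right) \left(-21\right) + 98 = \frac{28}{11} + 98 = \frac{1106}{11}$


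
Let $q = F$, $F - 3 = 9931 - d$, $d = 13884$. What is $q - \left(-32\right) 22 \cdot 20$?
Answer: $10130$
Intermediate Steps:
$F = -3950$ ($F = 3 + \left(9931 - 13884\right) = 3 - 3953 = -3950$)
$q = -3950$
$q - \left(-32\right) 22 \cdot 20 = -3950 - \left(-32\right) 22 \cdot 20 = -3950 - \left(-704\right) 20 = -3950 - -14080 = -3950 + 14080 = 10130$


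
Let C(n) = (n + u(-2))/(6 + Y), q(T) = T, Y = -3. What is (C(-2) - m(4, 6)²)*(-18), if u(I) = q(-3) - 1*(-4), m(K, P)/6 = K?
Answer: 10374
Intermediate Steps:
m(K, P) = 6*K
u(I) = 1 (u(I) = -3 - 1*(-4) = -3 + 4 = 1)
C(n) = ⅓ + n/3 (C(n) = (n + 1)/(6 - 3) = (1 + n)/3 = (1 + n)*(⅓) = ⅓ + n/3)
(C(-2) - m(4, 6)²)*(-18) = ((⅓ + (⅓)*(-2)) - (6*4)²)*(-18) = ((⅓ - ⅔) - 1*24²)*(-18) = (-⅓ - 1*576)*(-18) = (-⅓ - 576)*(-18) = -1729/3*(-18) = 10374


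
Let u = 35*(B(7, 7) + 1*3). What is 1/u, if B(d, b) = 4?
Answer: 1/245 ≈ 0.0040816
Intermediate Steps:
u = 245 (u = 35*(4 + 1*3) = 35*(4 + 3) = 35*7 = 245)
1/u = 1/245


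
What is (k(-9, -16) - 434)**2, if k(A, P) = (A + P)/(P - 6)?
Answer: 90687529/484 ≈ 1.8737e+5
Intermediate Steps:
k(A, P) = (A + P)/(-6 + P)
(k(-9, -16) - 434)**2 = ((-9 - 16)/(-6 - 16) - 434)**2 = (-25/(-22) - 434)**2 = (-1/22*(-25) - 434)**2 = (25/22 - 434)**2 = (-9523/22)**2 = 90687529/484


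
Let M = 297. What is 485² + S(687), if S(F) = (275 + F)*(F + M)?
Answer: 1181833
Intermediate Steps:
S(F) = (275 + F)*(297 + F) (S(F) = (275 + F)*(F + 297) = (275 + F)*(297 + F))
485² + S(687) = 485² + (81675 + 687² + 572*687) = 235225 + (81675 + 471969 + 392964) = 235225 + 946608 = 1181833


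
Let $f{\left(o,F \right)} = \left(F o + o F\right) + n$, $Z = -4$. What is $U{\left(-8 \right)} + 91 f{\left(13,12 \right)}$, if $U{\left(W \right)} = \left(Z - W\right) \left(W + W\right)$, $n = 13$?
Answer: $29511$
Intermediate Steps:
$f{\left(o,F \right)} = 13 + 2 F o$ ($f{\left(o,F \right)} = \left(F o + o F\right) + 13 = \left(F o + F o\right) + 13 = 2 F o + 13 = 13 + 2 F o$)
$U{\left(W \right)} = 2 W \left(-4 - W\right)$ ($U{\left(W \right)} = \left(-4 - W\right) \left(W + W\right) = \left(-4 - W\right) 2 W = 2 W \left(-4 - W\right)$)
$U{\left(-8 \right)} + 91 f{\left(13,12 \right)} = \left(-2\right) \left(-8\right) \left(4 - 8\right) + 91 \left(13 + 2 \cdot 12 \cdot 13\right) = \left(-2\right) \left(-8\right) \left(-4\right) + 91 \left(13 + 312\right) = -64 + 91 \cdot 325 = -64 + 29575 = 29511$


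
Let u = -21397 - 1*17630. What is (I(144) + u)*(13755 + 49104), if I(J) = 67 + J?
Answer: -2439934944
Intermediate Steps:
u = -39027 (u = -21397 - 17630 = -39027)
(I(144) + u)*(13755 + 49104) = ((67 + 144) - 39027)*(13755 + 49104) = (211 - 39027)*62859 = -38816*62859 = -2439934944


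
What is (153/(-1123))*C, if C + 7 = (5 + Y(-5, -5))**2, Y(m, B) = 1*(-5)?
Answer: 1071/1123 ≈ 0.95370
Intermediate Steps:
Y(m, B) = -5
C = -7 (C = -7 + (5 - 5)**2 = -7 + 0**2 = -7 + 0 = -7)
(153/(-1123))*C = (153/(-1123))*(-7) = (153*(-1/1123))*(-7) = -153/1123*(-7) = 1071/1123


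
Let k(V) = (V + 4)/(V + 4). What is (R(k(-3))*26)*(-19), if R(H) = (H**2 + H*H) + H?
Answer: -1482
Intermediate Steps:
k(V) = 1 (k(V) = (4 + V)/(4 + V) = 1)
R(H) = H + 2*H**2 (R(H) = (H**2 + H**2) + H = 2*H**2 + H = H + 2*H**2)
(R(k(-3))*26)*(-19) = ((1*(1 + 2*1))*26)*(-19) = ((1*(1 + 2))*26)*(-19) = ((1*3)*26)*(-19) = (3*26)*(-19) = 78*(-19) = -1482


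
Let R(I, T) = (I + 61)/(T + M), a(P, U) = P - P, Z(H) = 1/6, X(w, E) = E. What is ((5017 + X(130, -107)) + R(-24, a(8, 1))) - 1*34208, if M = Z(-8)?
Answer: -29076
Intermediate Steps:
Z(H) = ⅙
M = ⅙ ≈ 0.16667
a(P, U) = 0
R(I, T) = (61 + I)/(⅙ + T) (R(I, T) = (I + 61)/(T + ⅙) = (61 + I)/(⅙ + T))
((5017 + X(130, -107)) + R(-24, a(8, 1))) - 1*34208 = ((5017 - 107) + 6*(61 - 24)/(1 + 6*0)) - 1*34208 = (4910 + 6*37/(1 + 0)) - 34208 = (4910 + 6*37/1) - 34208 = (4910 + 6*1*37) - 34208 = (4910 + 222) - 34208 = 5132 - 34208 = -29076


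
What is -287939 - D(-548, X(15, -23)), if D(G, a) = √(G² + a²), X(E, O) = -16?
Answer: -287939 - 68*√65 ≈ -2.8849e+5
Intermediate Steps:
-287939 - D(-548, X(15, -23)) = -287939 - √((-548)² + (-16)²) = -287939 - √(300304 + 256) = -287939 - √300560 = -287939 - 68*√65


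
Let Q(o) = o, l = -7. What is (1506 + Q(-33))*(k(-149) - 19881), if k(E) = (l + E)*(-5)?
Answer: -28135773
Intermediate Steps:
k(E) = 35 - 5*E (k(E) = (-7 + E)*(-5) = 35 - 5*E)
(1506 + Q(-33))*(k(-149) - 19881) = (1506 - 33)*((35 - 5*(-149)) - 19881) = 1473*((35 + 745) - 19881) = 1473*(780 - 19881) = 1473*(-19101) = -28135773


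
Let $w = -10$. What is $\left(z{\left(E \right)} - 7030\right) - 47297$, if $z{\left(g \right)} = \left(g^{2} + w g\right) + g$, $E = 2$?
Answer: $-54341$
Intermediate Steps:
$z{\left(g \right)} = g^{2} - 9 g$ ($z{\left(g \right)} = \left(g^{2} - 10 g\right) + g = g^{2} - 9 g$)
$\left(z{\left(E \right)} - 7030\right) - 47297 = \left(2 \left(-9 + 2\right) - 7030\right) - 47297 = \left(2 \left(-7\right) - 7030\right) - 47297 = \left(-14 - 7030\right) - 47297 = -7044 - 47297 = -54341$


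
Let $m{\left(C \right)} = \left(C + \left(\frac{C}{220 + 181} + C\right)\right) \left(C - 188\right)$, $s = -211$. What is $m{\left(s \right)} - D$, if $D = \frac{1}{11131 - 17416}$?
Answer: $\frac{424889675996}{2520285} \approx 1.6859 \cdot 10^{5}$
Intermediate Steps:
$m{\left(C \right)} = \frac{803 C \left(-188 + C\right)}{401}$ ($m{\left(C \right)} = \left(C + \left(\frac{C}{401} + C\right)\right) \left(-188 + C\right) = \left(C + \frac{402 C}{401}\right) \left(-188 + C\right) = \frac{803 C}{401} \left(-188 + C\right) = \frac{803 C \left(-188 + C\right)}{401}$)
$D = - \frac{1}{6285}$ ($D = \frac{1}{11131 - 17416} = \frac{1}{-6285} = - \frac{1}{6285} \approx -0.00015911$)
$m{\left(s \right)} - D = \frac{803}{401} \left(-211\right) \left(-188 - 211\right) - - \frac{1}{6285} = \frac{803}{401} \left(-211\right) \left(-399\right) + \frac{1}{6285} = \frac{67603767}{401} + \frac{1}{6285} = \frac{424889675996}{2520285}$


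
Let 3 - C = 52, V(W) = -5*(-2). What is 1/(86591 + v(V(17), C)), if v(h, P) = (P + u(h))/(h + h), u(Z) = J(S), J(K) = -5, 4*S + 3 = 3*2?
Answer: 10/865883 ≈ 1.1549e-5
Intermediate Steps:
V(W) = 10
S = ¾ (S = -¾ + (3*2)/4 = -¾ + (¼)*6 = -¾ + 3/2 = ¾ ≈ 0.75000)
C = -49 (C = 3 - 1*52 = 3 - 52 = -49)
u(Z) = -5
v(h, P) = (-5 + P)/(2*h) (v(h, P) = (P - 5)/(h + h) = (-5 + P)/((2*h)) = (-5 + P)*(1/(2*h)) = (-5 + P)/(2*h))
1/(86591 + v(V(17), C)) = 1/(86591 + (½)*(-5 - 49)/10) = 1/(86591 + (½)*(⅒)*(-54)) = 1/(86591 - 27/10) = 1/(865883/10) = 10/865883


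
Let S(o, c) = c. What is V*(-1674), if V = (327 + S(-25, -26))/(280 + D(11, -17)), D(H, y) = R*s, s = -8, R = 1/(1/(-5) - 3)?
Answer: -1007748/565 ≈ -1783.6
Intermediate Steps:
R = -5/16 (R = 1/(1*(-⅕) - 3) = 1/(-⅕ - 3) = 1/(-16/5) = -5/16 ≈ -0.31250)
D(H, y) = 5/2 (D(H, y) = -5/16*(-8) = 5/2)
V = 602/565 (V = (327 - 26)/(280 + 5/2) = 301/(565/2) = 301*(2/565) = 602/565 ≈ 1.0655)
V*(-1674) = (602/565)*(-1674) = -1007748/565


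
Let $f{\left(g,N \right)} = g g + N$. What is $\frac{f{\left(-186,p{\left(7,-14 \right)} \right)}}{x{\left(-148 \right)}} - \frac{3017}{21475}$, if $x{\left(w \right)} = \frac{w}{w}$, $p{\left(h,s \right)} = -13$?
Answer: $\frac{742666908}{21475} \approx 34583.0$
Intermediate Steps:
$f{\left(g,N \right)} = N + g^{2}$ ($f{\left(g,N \right)} = g^{2} + N = N + g^{2}$)
$x{\left(w \right)} = 1$
$\frac{f{\left(-186,p{\left(7,-14 \right)} \right)}}{x{\left(-148 \right)}} - \frac{3017}{21475} = \frac{-13 + \left(-186\right)^{2}}{1} - \frac{3017}{21475} = \left(-13 + 34596\right) 1 - \frac{3017}{21475} = 34583 \cdot 1 - \frac{3017}{21475} = 34583 - \frac{3017}{21475} = \frac{742666908}{21475}$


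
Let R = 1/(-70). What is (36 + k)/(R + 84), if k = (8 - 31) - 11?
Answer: 140/5879 ≈ 0.023814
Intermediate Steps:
R = -1/70 ≈ -0.014286
k = -34 (k = -23 - 11 = -34)
(36 + k)/(R + 84) = (36 - 34)/(-1/70 + 84) = 2/(5879/70) = (70/5879)*2 = 140/5879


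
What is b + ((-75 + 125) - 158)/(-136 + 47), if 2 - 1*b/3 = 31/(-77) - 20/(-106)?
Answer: 2853093/363209 ≈ 7.8552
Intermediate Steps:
b = 27105/4081 (b = 6 - 3*(31/(-77) - 20/(-106)) = 6 - 3*(31*(-1/77) - 20*(-1/106)) = 6 - 3*(-31/77 + 10/53) = 6 - 3*(-873/4081) = 6 + 2619/4081 = 27105/4081 ≈ 6.6418)
b + ((-75 + 125) - 158)/(-136 + 47) = 27105/4081 + ((-75 + 125) - 158)/(-136 + 47) = 27105/4081 + (50 - 158)/(-89) = 27105/4081 - 108*(-1/89) = 27105/4081 + 108/89 = 2853093/363209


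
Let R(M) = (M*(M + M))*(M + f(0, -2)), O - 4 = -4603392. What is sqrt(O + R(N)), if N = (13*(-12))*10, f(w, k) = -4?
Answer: 2*I*sqrt(1904226047) ≈ 87275.0*I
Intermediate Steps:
O = -4603388 (O = 4 - 4603392 = -4603388)
N = -1560 (N = -156*10 = -1560)
R(M) = 2*M**2*(-4 + M) (R(M) = (M*(M + M))*(M - 4) = (M*(2*M))*(-4 + M) = (2*M**2)*(-4 + M) = 2*M**2*(-4 + M))
sqrt(O + R(N)) = sqrt(-4603388 + 2*(-1560)**2*(-4 - 1560)) = sqrt(-4603388 + 2*2433600*(-1564)) = sqrt(-4603388 - 7612300800) = sqrt(-7616904188) = 2*I*sqrt(1904226047)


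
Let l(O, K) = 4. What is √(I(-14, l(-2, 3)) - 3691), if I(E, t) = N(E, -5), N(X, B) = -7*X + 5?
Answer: 2*I*√897 ≈ 59.9*I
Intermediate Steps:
N(X, B) = 5 - 7*X
I(E, t) = 5 - 7*E
√(I(-14, l(-2, 3)) - 3691) = √((5 - 7*(-14)) - 3691) = √((5 + 98) - 3691) = √(103 - 3691) = √(-3588) = 2*I*√897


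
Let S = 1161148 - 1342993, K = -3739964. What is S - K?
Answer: 3558119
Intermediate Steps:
S = -181845
S - K = -181845 - 1*(-3739964) = -181845 + 3739964 = 3558119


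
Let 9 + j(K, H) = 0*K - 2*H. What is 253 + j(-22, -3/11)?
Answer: 2690/11 ≈ 244.55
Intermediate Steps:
j(K, H) = -9 - 2*H (j(K, H) = -9 + (0*K - 2*H) = -9 + (0 - 2*H) = -9 - 2*H)
253 + j(-22, -3/11) = 253 + (-9 - (-6)/11) = 253 + (-9 - 2*(-3/11)) = 253 + (-9 + 6/11) = 253 - 93/11 = 2690/11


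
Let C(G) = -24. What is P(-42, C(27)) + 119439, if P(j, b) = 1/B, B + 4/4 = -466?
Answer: 55778012/467 ≈ 1.1944e+5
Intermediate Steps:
B = -467 (B = -1 - 466 = -467)
P(j, b) = -1/467 (P(j, b) = 1/(-467) = -1/467)
P(-42, C(27)) + 119439 = -1/467 + 119439 = 55778012/467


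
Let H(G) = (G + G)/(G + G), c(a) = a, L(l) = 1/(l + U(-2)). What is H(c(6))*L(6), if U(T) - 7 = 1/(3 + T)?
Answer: 1/14 ≈ 0.071429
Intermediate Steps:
U(T) = 7 + 1/(3 + T)
L(l) = 1/(8 + l) (L(l) = 1/(l + (22 + 7*(-2))/(3 - 2)) = 1/(l + (22 - 14)/1) = 1/(l + 1*8) = 1/(l + 8) = 1/(8 + l))
H(G) = 1 (H(G) = (2*G)/((2*G)) = (2*G)*(1/(2*G)) = 1)
H(c(6))*L(6) = 1/(8 + 6) = 1/14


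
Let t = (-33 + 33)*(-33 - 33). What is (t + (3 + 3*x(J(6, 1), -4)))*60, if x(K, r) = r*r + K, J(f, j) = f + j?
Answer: 4320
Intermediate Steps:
x(K, r) = K + r² (x(K, r) = r² + K = K + r²)
t = 0 (t = 0*(-66) = 0)
(t + (3 + 3*x(J(6, 1), -4)))*60 = (0 + (3 + 3*((6 + 1) + (-4)²)))*60 = (0 + (3 + 3*(7 + 16)))*60 = (0 + (3 + 3*23))*60 = (0 + (3 + 69))*60 = (0 + 72)*60 = 72*60 = 4320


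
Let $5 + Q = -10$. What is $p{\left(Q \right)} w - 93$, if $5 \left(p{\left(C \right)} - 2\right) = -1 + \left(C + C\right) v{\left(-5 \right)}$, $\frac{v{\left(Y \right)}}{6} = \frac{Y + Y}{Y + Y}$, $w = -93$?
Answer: $\frac{15438}{5} \approx 3087.6$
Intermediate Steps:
$Q = -15$ ($Q = -5 - 10 = -15$)
$v{\left(Y \right)} = 6$ ($v{\left(Y \right)} = 6 \frac{Y + Y}{Y + Y} = 6 \frac{2 Y}{2 Y} = 6 \cdot 2 Y \frac{1}{2 Y} = 6 \cdot 1 = 6$)
$p{\left(C \right)} = \frac{9}{5} + \frac{12 C}{5}$ ($p{\left(C \right)} = 2 + \frac{-1 + \left(C + C\right) 6}{5} = 2 + \frac{-1 + 2 C 6}{5} = 2 + \frac{-1 + 12 C}{5} = 2 + \left(- \frac{1}{5} + \frac{12 C}{5}\right) = \frac{9}{5} + \frac{12 C}{5}$)
$p{\left(Q \right)} w - 93 = \left(\frac{9}{5} + \frac{12}{5} \left(-15\right)\right) \left(-93\right) - 93 = \left(\frac{9}{5} - 36\right) \left(-93\right) - 93 = \left(- \frac{171}{5}\right) \left(-93\right) - 93 = \frac{15903}{5} - 93 = \frac{15438}{5}$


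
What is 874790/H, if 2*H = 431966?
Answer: 874790/215983 ≈ 4.0503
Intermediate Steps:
H = 215983 (H = (1/2)*431966 = 215983)
874790/H = 874790/215983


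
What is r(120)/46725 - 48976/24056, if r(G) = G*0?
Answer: -6122/3007 ≈ -2.0359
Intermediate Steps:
r(G) = 0
r(120)/46725 - 48976/24056 = 0/46725 - 48976/24056 = 0*(1/46725) - 48976*1/24056 = 0 - 6122/3007 = -6122/3007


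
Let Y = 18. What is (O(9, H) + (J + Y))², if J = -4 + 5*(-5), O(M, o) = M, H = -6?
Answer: 4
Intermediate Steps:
J = -29 (J = -4 - 25 = -29)
(O(9, H) + (J + Y))² = (9 + (-29 + 18))² = (9 - 11)² = (-2)² = 4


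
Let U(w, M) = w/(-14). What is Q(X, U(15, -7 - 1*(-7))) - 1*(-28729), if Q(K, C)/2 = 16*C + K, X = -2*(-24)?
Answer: 201535/7 ≈ 28791.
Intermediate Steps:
U(w, M) = -w/14 (U(w, M) = w*(-1/14) = -w/14)
X = 48
Q(K, C) = 2*K + 32*C (Q(K, C) = 2*(16*C + K) = 2*(K + 16*C) = 2*K + 32*C)
Q(X, U(15, -7 - 1*(-7))) - 1*(-28729) = (2*48 + 32*(-1/14*15)) - 1*(-28729) = (96 + 32*(-15/14)) + 28729 = (96 - 240/7) + 28729 = 432/7 + 28729 = 201535/7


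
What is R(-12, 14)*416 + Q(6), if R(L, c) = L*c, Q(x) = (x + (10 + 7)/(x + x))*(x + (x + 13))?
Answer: -836431/12 ≈ -69703.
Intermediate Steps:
Q(x) = (13 + 2*x)*(x + 17/(2*x)) (Q(x) = (x + 17/((2*x)))*(x + (13 + x)) = (x + 17*(1/(2*x)))*(13 + 2*x) = (x + 17/(2*x))*(13 + 2*x) = (13 + 2*x)*(x + 17/(2*x)))
R(-12, 14)*416 + Q(6) = -12*14*416 + (17 + 2*6² + 13*6 + (221/2)/6) = -168*416 + (17 + 2*36 + 78 + (221/2)*(⅙)) = -69888 + (17 + 72 + 78 + 221/12) = -69888 + 2225/12 = -836431/12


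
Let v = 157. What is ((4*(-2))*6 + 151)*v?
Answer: 16171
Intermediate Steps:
((4*(-2))*6 + 151)*v = ((4*(-2))*6 + 151)*157 = (-8*6 + 151)*157 = (-48 + 151)*157 = 103*157 = 16171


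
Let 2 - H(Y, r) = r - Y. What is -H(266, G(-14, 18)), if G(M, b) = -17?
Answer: -285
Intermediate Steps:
H(Y, r) = 2 + Y - r (H(Y, r) = 2 - (r - Y) = 2 + (Y - r) = 2 + Y - r)
-H(266, G(-14, 18)) = -(2 + 266 - 1*(-17)) = -(2 + 266 + 17) = -1*285 = -285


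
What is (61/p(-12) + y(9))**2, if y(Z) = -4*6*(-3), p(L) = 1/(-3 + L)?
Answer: 710649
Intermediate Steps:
y(Z) = 72 (y(Z) = -24*(-3) = 72)
(61/p(-12) + y(9))**2 = (61/(1/(-3 - 12)) + 72)**2 = (61/(1/(-15)) + 72)**2 = (61/(-1/15) + 72)**2 = (61*(-15) + 72)**2 = (-915 + 72)**2 = (-843)**2 = 710649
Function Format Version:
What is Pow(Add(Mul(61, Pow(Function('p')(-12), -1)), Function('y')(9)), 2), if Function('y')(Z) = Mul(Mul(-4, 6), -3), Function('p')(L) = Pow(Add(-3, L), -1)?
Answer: 710649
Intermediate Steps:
Function('y')(Z) = 72 (Function('y')(Z) = Mul(-24, -3) = 72)
Pow(Add(Mul(61, Pow(Function('p')(-12), -1)), Function('y')(9)), 2) = Pow(Add(Mul(61, Pow(Pow(Add(-3, -12), -1), -1)), 72), 2) = Pow(Add(Mul(61, Pow(Pow(-15, -1), -1)), 72), 2) = Pow(Add(Mul(61, Pow(Rational(-1, 15), -1)), 72), 2) = Pow(Add(Mul(61, -15), 72), 2) = Pow(Add(-915, 72), 2) = Pow(-843, 2) = 710649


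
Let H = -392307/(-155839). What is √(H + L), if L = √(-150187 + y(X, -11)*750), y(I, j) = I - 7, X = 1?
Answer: √(61136730573 + 24285793921*I*√154687)/155839 ≈ 14.068 + 13.978*I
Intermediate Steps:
y(I, j) = -7 + I
L = I*√154687 (L = √(-150187 + (-7 + 1)*750) = √(-150187 - 6*750) = √(-150187 - 4500) = √(-154687) = I*√154687 ≈ 393.3*I)
H = 392307/155839 (H = -392307*(-1/155839) = 392307/155839 ≈ 2.5174)
√(H + L) = √(392307/155839 + I*√154687)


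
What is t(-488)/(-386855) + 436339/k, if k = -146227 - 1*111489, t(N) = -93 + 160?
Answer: -168817190817/99698723180 ≈ -1.6933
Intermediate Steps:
t(N) = 67
k = -257716 (k = -146227 - 111489 = -257716)
t(-488)/(-386855) + 436339/k = 67/(-386855) + 436339/(-257716) = 67*(-1/386855) + 436339*(-1/257716) = -67/386855 - 436339/257716 = -168817190817/99698723180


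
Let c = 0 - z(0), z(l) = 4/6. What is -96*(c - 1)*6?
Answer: 960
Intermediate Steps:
z(l) = ⅔ (z(l) = 4*(⅙) = ⅔)
c = -⅔ (c = 0 - 1*⅔ = 0 - ⅔ = -⅔ ≈ -0.66667)
-96*(c - 1)*6 = -96*(-⅔ - 1)*6 = -(-160)*6 = -96*(-10) = 960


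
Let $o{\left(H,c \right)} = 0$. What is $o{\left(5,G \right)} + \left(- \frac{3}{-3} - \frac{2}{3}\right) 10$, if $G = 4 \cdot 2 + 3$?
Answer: $\frac{10}{3} \approx 3.3333$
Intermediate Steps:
$G = 11$ ($G = 8 + 3 = 11$)
$o{\left(5,G \right)} + \left(- \frac{3}{-3} - \frac{2}{3}\right) 10 = 0 + \left(- \frac{3}{-3} - \frac{2}{3}\right) 10 = 0 + \left(\left(-3\right) \left(- \frac{1}{3}\right) - \frac{2}{3}\right) 10 = 0 + \left(1 - \frac{2}{3}\right) 10 = 0 + \frac{1}{3} \cdot 10 = 0 + \frac{10}{3} = \frac{10}{3}$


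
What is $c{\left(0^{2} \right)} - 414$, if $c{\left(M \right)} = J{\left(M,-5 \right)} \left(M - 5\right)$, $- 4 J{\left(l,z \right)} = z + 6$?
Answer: $- \frac{1651}{4} \approx -412.75$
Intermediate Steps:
$J{\left(l,z \right)} = - \frac{3}{2} - \frac{z}{4}$ ($J{\left(l,z \right)} = - \frac{z + 6}{4} = - \frac{6 + z}{4} = - \frac{3}{2} - \frac{z}{4}$)
$c{\left(M \right)} = \frac{5}{4} - \frac{M}{4}$ ($c{\left(M \right)} = \left(- \frac{3}{2} - - \frac{5}{4}\right) \left(M - 5\right) = \left(- \frac{3}{2} + \frac{5}{4}\right) \left(-5 + M\right) = - \frac{-5 + M}{4} = \frac{5}{4} - \frac{M}{4}$)
$c{\left(0^{2} \right)} - 414 = \left(\frac{5}{4} - \frac{0^{2}}{4}\right) - 414 = \left(\frac{5}{4} - 0\right) - 414 = \left(\frac{5}{4} + 0\right) - 414 = \frac{5}{4} - 414 = - \frac{1651}{4}$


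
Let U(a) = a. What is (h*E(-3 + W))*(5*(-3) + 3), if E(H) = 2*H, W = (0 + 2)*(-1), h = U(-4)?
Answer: -480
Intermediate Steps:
h = -4
W = -2 (W = 2*(-1) = -2)
(h*E(-3 + W))*(5*(-3) + 3) = (-8*(-3 - 2))*(5*(-3) + 3) = (-8*(-5))*(-15 + 3) = -4*(-10)*(-12) = 40*(-12) = -480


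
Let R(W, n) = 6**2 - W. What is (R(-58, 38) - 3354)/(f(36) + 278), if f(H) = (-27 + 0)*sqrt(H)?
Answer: -815/29 ≈ -28.103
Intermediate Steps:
f(H) = -27*sqrt(H)
R(W, n) = 36 - W
(R(-58, 38) - 3354)/(f(36) + 278) = ((36 - 1*(-58)) - 3354)/(-27*sqrt(36) + 278) = ((36 + 58) - 3354)/(-27*6 + 278) = (94 - 3354)/(-162 + 278) = -3260/116 = -3260*1/116 = -815/29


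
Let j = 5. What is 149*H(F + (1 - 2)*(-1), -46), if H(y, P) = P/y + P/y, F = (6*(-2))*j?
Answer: 13708/59 ≈ 232.34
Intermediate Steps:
F = -60 (F = (6*(-2))*5 = -12*5 = -60)
H(y, P) = 2*P/y
149*H(F + (1 - 2)*(-1), -46) = 149*(2*(-46)/(-60 + (1 - 2)*(-1))) = 149*(2*(-46)/(-60 - 1*(-1))) = 149*(2*(-46)/(-60 + 1)) = 149*(2*(-46)/(-59)) = 149*(2*(-46)*(-1/59)) = 149*(92/59) = 13708/59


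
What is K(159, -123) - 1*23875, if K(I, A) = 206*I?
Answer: 8879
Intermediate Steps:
K(159, -123) - 1*23875 = 206*159 - 1*23875 = 32754 - 23875 = 8879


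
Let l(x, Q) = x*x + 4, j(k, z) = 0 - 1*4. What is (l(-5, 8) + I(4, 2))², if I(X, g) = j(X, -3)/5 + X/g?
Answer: 22801/25 ≈ 912.04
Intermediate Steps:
j(k, z) = -4 (j(k, z) = 0 - 4 = -4)
I(X, g) = -⅘ + X/g (I(X, g) = -4/5 + X/g = -4*⅕ + X/g = -⅘ + X/g)
l(x, Q) = 4 + x² (l(x, Q) = x² + 4 = 4 + x²)
(l(-5, 8) + I(4, 2))² = ((4 + (-5)²) + (-⅘ + 4/2))² = ((4 + 25) + (-⅘ + 4*(½)))² = (29 + (-⅘ + 2))² = (29 + 6/5)² = (151/5)² = 22801/25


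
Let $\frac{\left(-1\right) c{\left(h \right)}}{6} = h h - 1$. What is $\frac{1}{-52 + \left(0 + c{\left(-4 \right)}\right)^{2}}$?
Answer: $\frac{1}{8048} \approx 0.00012425$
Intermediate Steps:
$c{\left(h \right)} = 6 - 6 h^{2}$ ($c{\left(h \right)} = - 6 \left(h h - 1\right) = - 6 \left(h^{2} - 1\right) = - 6 \left(-1 + h^{2}\right) = 6 - 6 h^{2}$)
$\frac{1}{-52 + \left(0 + c{\left(-4 \right)}\right)^{2}} = \frac{1}{-52 + \left(0 + \left(6 - 6 \left(-4\right)^{2}\right)\right)^{2}} = \frac{1}{-52 + \left(0 + \left(6 - 96\right)\right)^{2}} = \frac{1}{-52 + \left(0 - 90\right)^{2}} = \frac{1}{-52 + \left(-90\right)^{2}} = \frac{1}{-52 + 8100} = \frac{1}{8048}$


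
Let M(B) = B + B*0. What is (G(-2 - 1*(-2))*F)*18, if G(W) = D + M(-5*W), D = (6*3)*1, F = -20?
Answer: -6480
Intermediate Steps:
M(B) = B (M(B) = B + 0 = B)
D = 18 (D = 18*1 = 18)
G(W) = 18 - 5*W
(G(-2 - 1*(-2))*F)*18 = ((18 - 5*(-2 - 1*(-2)))*(-20))*18 = ((18 - 5*(-2 + 2))*(-20))*18 = ((18 - 5*0)*(-20))*18 = ((18 + 0)*(-20))*18 = (18*(-20))*18 = -360*18 = -6480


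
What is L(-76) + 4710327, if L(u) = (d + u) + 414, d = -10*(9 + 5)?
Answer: 4710525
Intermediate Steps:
d = -140 (d = -10*14 = -140)
L(u) = 274 + u (L(u) = (-140 + u) + 414 = 274 + u)
L(-76) + 4710327 = (274 - 76) + 4710327 = 198 + 4710327 = 4710525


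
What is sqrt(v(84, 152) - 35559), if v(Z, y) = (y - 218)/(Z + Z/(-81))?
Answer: 9*I*sqrt(34418370)/280 ≈ 188.57*I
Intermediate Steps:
v(Z, y) = 81*(-218 + y)/(80*Z) (v(Z, y) = (-218 + y)/(Z + Z*(-1/81)) = (-218 + y)/(Z - Z/81) = (-218 + y)/((80*Z/81)) = (-218 + y)*(81/(80*Z)) = 81*(-218 + y)/(80*Z))
sqrt(v(84, 152) - 35559) = sqrt((81/80)*(-218 + 152)/84 - 35559) = sqrt((81/80)*(1/84)*(-66) - 35559) = sqrt(-891/1120 - 35559) = sqrt(-39826971/1120) = 9*I*sqrt(34418370)/280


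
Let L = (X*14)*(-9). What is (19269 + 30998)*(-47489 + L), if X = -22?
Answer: -2247789439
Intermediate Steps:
L = 2772 (L = -22*14*(-9) = -308*(-9) = 2772)
(19269 + 30998)*(-47489 + L) = (19269 + 30998)*(-47489 + 2772) = 50267*(-44717) = -2247789439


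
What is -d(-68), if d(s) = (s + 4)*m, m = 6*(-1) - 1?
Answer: -448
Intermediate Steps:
m = -7 (m = -6 - 1 = -7)
d(s) = -28 - 7*s (d(s) = (s + 4)*(-7) = (4 + s)*(-7) = -28 - 7*s)
-d(-68) = -(-28 - 7*(-68)) = -(-28 + 476) = -1*448 = -448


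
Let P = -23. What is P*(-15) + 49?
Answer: 394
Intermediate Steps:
P*(-15) + 49 = -23*(-15) + 49 = 345 + 49 = 394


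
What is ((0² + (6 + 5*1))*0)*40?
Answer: 0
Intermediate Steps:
((0² + (6 + 5*1))*0)*40 = ((0 + (6 + 5))*0)*40 = ((0 + 11)*0)*40 = (11*0)*40 = 0*40 = 0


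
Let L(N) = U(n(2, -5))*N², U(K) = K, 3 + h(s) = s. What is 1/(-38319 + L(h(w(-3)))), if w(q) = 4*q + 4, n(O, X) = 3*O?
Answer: -1/37593 ≈ -2.6601e-5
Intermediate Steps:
w(q) = 4 + 4*q
h(s) = -3 + s
L(N) = 6*N² (L(N) = (3*2)*N² = 6*N²)
1/(-38319 + L(h(w(-3)))) = 1/(-38319 + 6*(-3 + (4 + 4*(-3)))²) = 1/(-38319 + 6*(-3 + (4 - 12))²) = 1/(-38319 + 6*(-3 - 8)²) = 1/(-38319 + 6*(-11)²) = 1/(-38319 + 6*121) = 1/(-38319 + 726) = 1/(-37593) = -1/37593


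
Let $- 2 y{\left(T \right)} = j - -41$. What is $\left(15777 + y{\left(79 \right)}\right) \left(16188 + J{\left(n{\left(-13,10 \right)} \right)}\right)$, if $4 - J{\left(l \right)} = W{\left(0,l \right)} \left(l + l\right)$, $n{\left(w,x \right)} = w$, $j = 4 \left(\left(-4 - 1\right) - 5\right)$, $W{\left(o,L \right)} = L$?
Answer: $250120631$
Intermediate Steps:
$j = -40$ ($j = 4 \left(-5 - 5\right) = 4 \left(-10\right) = -40$)
$J{\left(l \right)} = 4 - 2 l^{2}$ ($J{\left(l \right)} = 4 - l \left(l + l\right) = 4 - l 2 l = 4 - 2 l^{2}$)
$y{\left(T \right)} = - \frac{1}{2}$ ($y{\left(T \right)} = - \frac{-40 - -41}{2} = - \frac{-40 + 41}{2} = \left(- \frac{1}{2}\right) 1 = - \frac{1}{2}$)
$\left(15777 + y{\left(79 \right)}\right) \left(16188 + J{\left(n{\left(-13,10 \right)} \right)}\right) = \left(15777 - \frac{1}{2}\right) \left(16188 + \left(4 - 2 \left(-13\right)^{2}\right)\right) = \frac{31553 \left(16188 + \left(4 - 338\right)\right)}{2} = \frac{31553 \left(16188 - 334\right)}{2} = \frac{31553}{2} \cdot 15854 = 250120631$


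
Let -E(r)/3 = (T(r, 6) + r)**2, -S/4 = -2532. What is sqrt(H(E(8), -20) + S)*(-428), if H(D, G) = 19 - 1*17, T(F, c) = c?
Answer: -428*sqrt(10130) ≈ -43077.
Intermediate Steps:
S = 10128 (S = -4*(-2532) = 10128)
E(r) = -3*(6 + r)**2
H(D, G) = 2 (H(D, G) = 19 - 17 = 2)
sqrt(H(E(8), -20) + S)*(-428) = sqrt(2 + 10128)*(-428) = sqrt(10130)*(-428) = -428*sqrt(10130)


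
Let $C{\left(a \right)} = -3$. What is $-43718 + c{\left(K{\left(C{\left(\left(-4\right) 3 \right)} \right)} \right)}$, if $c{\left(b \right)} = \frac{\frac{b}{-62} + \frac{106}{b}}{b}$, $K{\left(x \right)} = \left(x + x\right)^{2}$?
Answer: $- \frac{878205865}{20088} \approx -43718.0$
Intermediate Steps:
$K{\left(x \right)} = 4 x^{2}$ ($K{\left(x \right)} = \left(2 x\right)^{2} = 4 x^{2}$)
$c{\left(b \right)} = \frac{\frac{106}{b} - \frac{b}{62}}{b}$ ($c{\left(b \right)} = \frac{b \left(- \frac{1}{62}\right) + \frac{106}{b}}{b} = \frac{- \frac{b}{62} + \frac{106}{b}}{b} = \frac{\frac{106}{b} - \frac{b}{62}}{b}$)
$-43718 + c{\left(K{\left(C{\left(\left(-4\right) 3 \right)} \right)} \right)} = -43718 - \left(\frac{1}{62} - \frac{106}{1296}\right) = -43718 + \left(- \frac{1}{62} + 106 \cdot \frac{1}{1296}\right) = -43718 + \left(- \frac{1}{62} + \frac{53}{648}\right) = -43718 + \frac{1319}{20088} = - \frac{878205865}{20088}$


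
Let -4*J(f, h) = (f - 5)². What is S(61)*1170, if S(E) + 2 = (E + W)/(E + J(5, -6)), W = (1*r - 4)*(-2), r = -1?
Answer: -59670/61 ≈ -978.20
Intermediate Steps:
J(f, h) = -(-5 + f)²/4 (J(f, h) = -(f - 5)²/4 = -(-5 + f)²/4)
W = 10 (W = (1*(-1) - 4)*(-2) = (-1 - 4)*(-2) = -5*(-2) = 10)
S(E) = -2 + (10 + E)/E (S(E) = -2 + (E + 10)/(E - (-5 + 5)²/4) = -2 + (10 + E)/(E - ¼*0²) = -2 + (10 + E)/(E - ¼*0) = -2 + (10 + E)/(E + 0) = -2 + (10 + E)/E)
S(61)*1170 = ((10 - 1*61)/61)*1170 = ((10 - 61)/61)*1170 = ((1/61)*(-51))*1170 = -51/61*1170 = -59670/61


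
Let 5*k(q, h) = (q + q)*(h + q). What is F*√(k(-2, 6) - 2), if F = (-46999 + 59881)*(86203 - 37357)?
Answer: 629234172*I*√130/5 ≈ 1.4349e+9*I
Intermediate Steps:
k(q, h) = 2*q*(h + q)/5 (k(q, h) = ((q + q)*(h + q))/5 = ((2*q)*(h + q))/5 = (2*q*(h + q))/5 = 2*q*(h + q)/5)
F = 629234172 (F = 12882*48846 = 629234172)
F*√(k(-2, 6) - 2) = 629234172*√((⅖)*(-2)*(6 - 2) - 2) = 629234172*√((⅖)*(-2)*4 - 2) = 629234172*√(-16/5 - 2) = 629234172*√(-26/5) = 629234172*(I*√130/5) = 629234172*I*√130/5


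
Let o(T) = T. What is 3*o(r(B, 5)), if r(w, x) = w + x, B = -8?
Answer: -9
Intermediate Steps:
3*o(r(B, 5)) = 3*(-8 + 5) = 3*(-3) = -9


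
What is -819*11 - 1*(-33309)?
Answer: 24300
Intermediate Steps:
-819*11 - 1*(-33309) = -9009 + 33309 = 24300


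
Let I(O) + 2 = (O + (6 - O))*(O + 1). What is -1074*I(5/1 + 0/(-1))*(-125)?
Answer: 4564500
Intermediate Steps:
I(O) = 4 + 6*O (I(O) = -2 + (O + (6 - O))*(O + 1) = -2 + 6*(1 + O) = -2 + (6 + 6*O) = 4 + 6*O)
-1074*I(5/1 + 0/(-1))*(-125) = -1074*(4 + 6*(5/1 + 0/(-1)))*(-125) = -1074*(4 + 6*(5*1 + 0*(-1)))*(-125) = -1074*(4 + 6*(5 + 0))*(-125) = -1074*(4 + 6*5)*(-125) = -1074*(4 + 30)*(-125) = -36516*(-125) = -1074*(-4250) = 4564500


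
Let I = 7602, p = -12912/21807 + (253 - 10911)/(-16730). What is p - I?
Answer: -462238282829/60805185 ≈ -7602.0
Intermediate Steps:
p = 2733541/60805185 (p = -12912*1/21807 - 10658*(-1/16730) = -4304/7269 + 5329/8365 = 2733541/60805185 ≈ 0.044956)
p - I = 2733541/60805185 - 1*7602 = 2733541/60805185 - 7602 = -462238282829/60805185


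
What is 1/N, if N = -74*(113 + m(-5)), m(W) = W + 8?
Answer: -1/8584 ≈ -0.00011650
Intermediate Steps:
m(W) = 8 + W
N = -8584 (N = -74*(113 + (8 - 5)) = -74*(113 + 3) = -74*116 = -8584)
1/N = 1/(-8584) = -1/8584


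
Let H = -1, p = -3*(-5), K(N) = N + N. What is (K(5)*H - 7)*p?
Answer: -255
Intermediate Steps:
K(N) = 2*N
p = 15
(K(5)*H - 7)*p = ((2*5)*(-1) - 7)*15 = (10*(-1) - 7)*15 = (-10 - 7)*15 = -17*15 = -255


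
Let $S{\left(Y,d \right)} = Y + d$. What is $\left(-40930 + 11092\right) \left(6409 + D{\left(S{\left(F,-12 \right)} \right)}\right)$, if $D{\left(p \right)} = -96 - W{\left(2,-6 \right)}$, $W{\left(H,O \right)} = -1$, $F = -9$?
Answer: $-188397132$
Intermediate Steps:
$D{\left(p \right)} = -95$ ($D{\left(p \right)} = -96 - -1 = -96 + 1 = -95$)
$\left(-40930 + 11092\right) \left(6409 + D{\left(S{\left(F,-12 \right)} \right)}\right) = \left(-40930 + 11092\right) \left(6409 - 95\right) = \left(-29838\right) 6314 = -188397132$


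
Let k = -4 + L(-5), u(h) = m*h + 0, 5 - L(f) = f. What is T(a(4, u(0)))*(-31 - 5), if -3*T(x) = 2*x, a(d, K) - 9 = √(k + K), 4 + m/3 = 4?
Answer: 216 + 24*√6 ≈ 274.79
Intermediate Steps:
m = 0 (m = -12 + 3*4 = -12 + 12 = 0)
L(f) = 5 - f
u(h) = 0 (u(h) = 0*h + 0 = 0 + 0 = 0)
k = 6 (k = -4 + (5 - 1*(-5)) = -4 + (5 + 5) = -4 + 10 = 6)
a(d, K) = 9 + √(6 + K)
T(x) = -2*x/3
T(a(4, u(0)))*(-31 - 5) = (-2*(9 + √(6 + 0))/3)*(-31 - 5) = -2*(9 + √6)/3*(-36) = (-6 - 2*√6/3)*(-36) = 216 + 24*√6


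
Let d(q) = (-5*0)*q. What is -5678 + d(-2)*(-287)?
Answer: -5678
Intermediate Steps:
d(q) = 0 (d(q) = 0*q = 0)
-5678 + d(-2)*(-287) = -5678 + 0*(-287) = -5678 + 0 = -5678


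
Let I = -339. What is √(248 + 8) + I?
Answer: -323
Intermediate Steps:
√(248 + 8) + I = √(248 + 8) - 339 = √256 - 339 = 16 - 339 = -323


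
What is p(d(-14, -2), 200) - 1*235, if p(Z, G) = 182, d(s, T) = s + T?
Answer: -53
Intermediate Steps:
d(s, T) = T + s
p(d(-14, -2), 200) - 1*235 = 182 - 1*235 = 182 - 235 = -53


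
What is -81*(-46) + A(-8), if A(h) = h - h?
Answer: 3726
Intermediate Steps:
A(h) = 0
-81*(-46) + A(-8) = -81*(-46) + 0 = 3726 + 0 = 3726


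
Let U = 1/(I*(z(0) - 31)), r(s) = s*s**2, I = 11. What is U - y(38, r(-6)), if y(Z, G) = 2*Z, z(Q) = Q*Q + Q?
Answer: -25917/341 ≈ -76.003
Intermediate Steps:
z(Q) = Q + Q**2 (z(Q) = Q**2 + Q = Q + Q**2)
r(s) = s**3
U = -1/341 (U = 1/(11*(0*(1 + 0) - 31)) = 1/(11*(0*1 - 31)) = 1/(11*(0 - 31)) = 1/(11*(-31)) = 1/(-341) = -1/341 ≈ -0.0029326)
U - y(38, r(-6)) = -1/341 - 2*38 = -1/341 - 1*76 = -1/341 - 76 = -25917/341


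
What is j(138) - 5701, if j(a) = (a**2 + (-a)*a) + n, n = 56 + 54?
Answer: -5591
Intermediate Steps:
n = 110
j(a) = 110 (j(a) = (a**2 + (-a)*a) + 110 = (a**2 - a**2) + 110 = 0 + 110 = 110)
j(138) - 5701 = 110 - 5701 = -5591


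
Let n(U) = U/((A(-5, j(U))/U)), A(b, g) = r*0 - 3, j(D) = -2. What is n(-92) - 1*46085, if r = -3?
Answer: -146719/3 ≈ -48906.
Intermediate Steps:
A(b, g) = -3 (A(b, g) = -3*0 - 3 = 0 - 3 = -3)
n(U) = -U²/3 (n(U) = U/((-3/U)) = U*(-U/3) = -U²/3)
n(-92) - 1*46085 = -⅓*(-92)² - 1*46085 = -⅓*8464 - 46085 = -8464/3 - 46085 = -146719/3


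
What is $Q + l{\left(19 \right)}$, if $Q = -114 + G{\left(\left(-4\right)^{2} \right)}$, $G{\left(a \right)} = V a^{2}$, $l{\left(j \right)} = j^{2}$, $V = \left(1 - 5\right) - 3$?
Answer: $-1545$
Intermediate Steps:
$V = -7$ ($V = -4 - 3 = -7$)
$G{\left(a \right)} = - 7 a^{2}$
$Q = -1906$ ($Q = -114 - 7 \left(\left(-4\right)^{2}\right)^{2} = -114 - 7 \cdot 16^{2} = -114 - 1792 = -1906$)
$Q + l{\left(19 \right)} = -1906 + 19^{2} = -1906 + 361 = -1545$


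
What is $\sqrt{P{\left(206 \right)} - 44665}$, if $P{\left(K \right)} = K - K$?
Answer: $i \sqrt{44665} \approx 211.34 i$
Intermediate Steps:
$P{\left(K \right)} = 0$
$\sqrt{P{\left(206 \right)} - 44665} = \sqrt{0 - 44665} = \sqrt{-44665} = i \sqrt{44665}$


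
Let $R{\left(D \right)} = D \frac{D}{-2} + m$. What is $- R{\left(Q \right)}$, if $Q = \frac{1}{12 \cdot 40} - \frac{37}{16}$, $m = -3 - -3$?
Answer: $\frac{1229881}{460800} \approx 2.669$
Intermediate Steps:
$m = 0$ ($m = -3 + 3 = 0$)
$Q = - \frac{1109}{480}$ ($Q = \frac{1}{12} \cdot \frac{1}{40} - \frac{37}{16} = \frac{1}{480} - \frac{37}{16} = - \frac{1109}{480} \approx -2.3104$)
$R{\left(D \right)} = - \frac{D^{2}}{2}$ ($R{\left(D \right)} = D \frac{D}{-2} + 0 = D D \left(- \frac{1}{2}\right) + 0 = D \left(- \frac{D}{2}\right) + 0 = - \frac{D^{2}}{2} + 0 = - \frac{D^{2}}{2}$)
$- R{\left(Q \right)} = - \frac{\left(-1\right) \left(- \frac{1109}{480}\right)^{2}}{2} = - \frac{\left(-1\right) 1229881}{2 \cdot 230400} = \left(-1\right) \left(- \frac{1229881}{460800}\right) = \frac{1229881}{460800}$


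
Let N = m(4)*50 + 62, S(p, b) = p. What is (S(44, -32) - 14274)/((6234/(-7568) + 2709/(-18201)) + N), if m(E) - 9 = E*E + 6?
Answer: -65337124688/7397041469 ≈ -8.8329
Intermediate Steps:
m(E) = 15 + E**2 (m(E) = 9 + (E*E + 6) = 9 + (E**2 + 6) = 9 + (6 + E**2) = 15 + E**2)
N = 1612 (N = (15 + 4**2)*50 + 62 = (15 + 16)*50 + 62 = 31*50 + 62 = 1550 + 62 = 1612)
(S(44, -32) - 14274)/((6234/(-7568) + 2709/(-18201)) + N) = (44 - 14274)/((6234/(-7568) + 2709/(-18201)) + 1612) = -14230/((6234*(-1/7568) + 2709*(-1/18201)) + 1612) = -14230/((-3117/3784 - 903/6067) + 1612) = -14230/(-22327791/22957528 + 1612) = -14230/36985207345/22957528 = -14230*22957528/36985207345 = -65337124688/7397041469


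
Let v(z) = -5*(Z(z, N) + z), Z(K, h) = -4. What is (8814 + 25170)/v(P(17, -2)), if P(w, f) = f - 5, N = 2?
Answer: 33984/55 ≈ 617.89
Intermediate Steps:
P(w, f) = -5 + f
v(z) = 20 - 5*z (v(z) = -5*(-4 + z) = 20 - 5*z)
(8814 + 25170)/v(P(17, -2)) = (8814 + 25170)/(20 - 5*(-5 - 2)) = 33984/(20 - 5*(-7)) = 33984/(20 + 35) = 33984/55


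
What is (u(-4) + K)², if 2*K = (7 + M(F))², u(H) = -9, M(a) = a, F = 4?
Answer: 10609/4 ≈ 2652.3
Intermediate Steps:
K = 121/2 (K = (7 + 4)²/2 = (½)*11² = (½)*121 = 121/2 ≈ 60.500)
(u(-4) + K)² = (-9 + 121/2)² = (103/2)² = 10609/4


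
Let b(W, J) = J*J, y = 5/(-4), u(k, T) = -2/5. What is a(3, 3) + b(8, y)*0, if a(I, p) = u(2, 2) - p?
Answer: -17/5 ≈ -3.4000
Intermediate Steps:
u(k, T) = -⅖ (u(k, T) = -2*⅕ = -⅖)
a(I, p) = -⅖ - p
y = -5/4 (y = 5*(-¼) = -5/4 ≈ -1.2500)
b(W, J) = J²
a(3, 3) + b(8, y)*0 = (-⅖ - 1*3) + (-5/4)²*0 = (-⅖ - 3) + (25/16)*0 = -17/5 + 0 = -17/5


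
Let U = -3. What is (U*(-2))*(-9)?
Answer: -54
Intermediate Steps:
(U*(-2))*(-9) = -3*(-2)*(-9) = 6*(-9) = -54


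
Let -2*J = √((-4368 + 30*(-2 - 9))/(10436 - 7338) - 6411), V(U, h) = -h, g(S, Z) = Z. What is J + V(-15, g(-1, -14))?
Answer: 14 - I*√3846549603/1549 ≈ 14.0 - 40.039*I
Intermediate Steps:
J = -I*√3846549603/1549 (J = -√((-4368 + 30*(-2 - 9))/(10436 - 7338) - 6411)/2 = -√((-4368 + 30*(-11))/3098 - 6411)/2 = -√((-4368 - 330)*(1/3098) - 6411)/2 = -√(-4698*1/3098 - 6411)/2 = -√(-2349/1549 - 6411)/2 = -I*√3846549603/1549 ≈ -40.039*I)
J + V(-15, g(-1, -14)) = -I*√3846549603/1549 - 1*(-14) = -I*√3846549603/1549 + 14 = 14 - I*√3846549603/1549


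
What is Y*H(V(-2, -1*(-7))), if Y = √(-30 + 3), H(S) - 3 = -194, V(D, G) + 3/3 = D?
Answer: -573*I*√3 ≈ -992.46*I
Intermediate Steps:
V(D, G) = -1 + D
H(S) = -191 (H(S) = 3 - 194 = -191)
Y = 3*I*√3 (Y = √(-27) = 3*I*√3 ≈ 5.1962*I)
Y*H(V(-2, -1*(-7))) = (3*I*√3)*(-191) = -573*I*√3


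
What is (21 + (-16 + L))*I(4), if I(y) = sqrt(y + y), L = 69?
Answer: 148*sqrt(2) ≈ 209.30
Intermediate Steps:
I(y) = sqrt(2)*sqrt(y) (I(y) = sqrt(2*y) = sqrt(2)*sqrt(y))
(21 + (-16 + L))*I(4) = (21 + (-16 + 69))*(sqrt(2)*sqrt(4)) = (21 + 53)*(sqrt(2)*2) = 74*(2*sqrt(2)) = 148*sqrt(2)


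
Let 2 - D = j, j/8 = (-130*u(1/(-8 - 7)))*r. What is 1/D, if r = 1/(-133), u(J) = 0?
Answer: 1/2 ≈ 0.50000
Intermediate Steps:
r = -1/133 ≈ -0.0075188
j = 0 (j = 8*(-130*0*(-1/133)) = 8*(0*(-1/133)) = 8*0 = 0)
D = 2 (D = 2 - 1*0 = 2 + 0 = 2)
1/D = 1/2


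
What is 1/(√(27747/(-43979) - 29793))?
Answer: -I*√57625423960026/1310294094 ≈ -0.0057935*I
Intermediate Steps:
1/(√(27747/(-43979) - 29793)) = 1/(√(27747*(-1/43979) - 29793)) = 1/(√(-27747/43979 - 29793)) = 1/(√(-1310294094/43979)) = 1/(I*√57625423960026/43979) = -I*√57625423960026/1310294094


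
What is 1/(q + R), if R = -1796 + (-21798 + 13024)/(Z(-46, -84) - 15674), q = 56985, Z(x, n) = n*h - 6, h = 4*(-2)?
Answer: 7504/414142643 ≈ 1.8119e-5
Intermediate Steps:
h = -8
Z(x, n) = -6 - 8*n (Z(x, n) = n*(-8) - 6 = -8*n - 6 = -6 - 8*n)
R = -13472797/7504 (R = -1796 + (-21798 + 13024)/((-6 - 8*(-84)) - 15674) = -1796 - 8774/((-6 + 672) - 15674) = -1796 - 8774/(666 - 15674) = -1796 - 8774/(-15008) = -1796 - 8774*(-1/15008) = -1796 + 4387/7504 = -13472797/7504 ≈ -1795.4)
1/(q + R) = 1/(56985 - 13472797/7504) = 1/(414142643/7504) = 7504/414142643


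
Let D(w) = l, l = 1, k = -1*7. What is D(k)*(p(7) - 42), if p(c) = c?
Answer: -35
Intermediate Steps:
k = -7
D(w) = 1
D(k)*(p(7) - 42) = 1*(7 - 42) = 1*(-35) = -35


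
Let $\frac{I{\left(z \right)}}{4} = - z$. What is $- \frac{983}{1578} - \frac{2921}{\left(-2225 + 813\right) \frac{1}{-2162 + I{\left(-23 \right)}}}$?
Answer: $- \frac{1192839707}{278517} \approx -4282.8$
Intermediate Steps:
$I{\left(z \right)} = - 4 z$ ($I{\left(z \right)} = 4 \left(- z\right) = - 4 z$)
$- \frac{983}{1578} - \frac{2921}{\left(-2225 + 813\right) \frac{1}{-2162 + I{\left(-23 \right)}}} = - \frac{983}{1578} - \frac{2921}{\left(-2225 + 813\right) \frac{1}{-2162 - -92}} = \left(-983\right) \frac{1}{1578} - \frac{2921}{\left(-1412\right) \frac{1}{-2162 + 92}} = - \frac{983}{1578} - \frac{2921}{\left(-1412\right) \frac{1}{-2070}} = - \frac{983}{1578} - \frac{2921}{\left(-1412\right) \left(- \frac{1}{2070}\right)} = - \frac{983}{1578} - \frac{2921}{\frac{706}{1035}} = - \frac{983}{1578} - \frac{3023235}{706} = - \frac{1192839707}{278517}$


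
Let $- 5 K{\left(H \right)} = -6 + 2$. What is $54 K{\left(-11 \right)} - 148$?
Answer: $- \frac{524}{5} \approx -104.8$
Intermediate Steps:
$K{\left(H \right)} = \frac{4}{5}$ ($K{\left(H \right)} = - \frac{-6 + 2}{5} = \left(- \frac{1}{5}\right) \left(-4\right) = \frac{4}{5}$)
$54 K{\left(-11 \right)} - 148 = 54 \cdot \frac{4}{5} - 148 = \frac{216}{5} - 148 = - \frac{524}{5}$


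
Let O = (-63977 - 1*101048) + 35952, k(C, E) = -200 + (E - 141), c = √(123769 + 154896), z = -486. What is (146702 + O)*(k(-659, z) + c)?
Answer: -14579183 + 17629*√278665 ≈ -5.2731e+6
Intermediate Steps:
c = √278665 ≈ 527.89
k(C, E) = -341 + E (k(C, E) = -200 + (-141 + E) = -341 + E)
O = -129073 (O = (-63977 - 101048) + 35952 = -165025 + 35952 = -129073)
(146702 + O)*(k(-659, z) + c) = (146702 - 129073)*((-341 - 486) + √278665) = 17629*(-827 + √278665) = -14579183 + 17629*√278665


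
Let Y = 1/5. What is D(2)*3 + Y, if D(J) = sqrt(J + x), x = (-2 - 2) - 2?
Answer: 1/5 + 6*I ≈ 0.2 + 6.0*I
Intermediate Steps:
x = -6 (x = -4 - 2 = -6)
Y = 1/5 ≈ 0.20000
D(J) = sqrt(-6 + J) (D(J) = sqrt(J - 6) = sqrt(-6 + J))
D(2)*3 + Y = sqrt(-6 + 2)*3 + 1/5 = sqrt(-4)*3 + 1/5 = (2*I)*3 + 1/5 = 6*I + 1/5 = 1/5 + 6*I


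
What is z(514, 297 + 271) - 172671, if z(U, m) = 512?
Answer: -172159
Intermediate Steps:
z(514, 297 + 271) - 172671 = 512 - 172671 = -172159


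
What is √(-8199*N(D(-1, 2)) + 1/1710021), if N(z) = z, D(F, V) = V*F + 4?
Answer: I*√47950569509881497/1710021 ≈ 128.05*I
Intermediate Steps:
D(F, V) = 4 + F*V (D(F, V) = F*V + 4 = 4 + F*V)
√(-8199*N(D(-1, 2)) + 1/1710021) = √(-8199*(4 - 1*2) + 1/1710021) = √(-8199*(4 - 2) + 1/1710021) = √(-8199*2 + 1/1710021) = √(-16398 + 1/1710021) = √(-28040924357/1710021) = I*√47950569509881497/1710021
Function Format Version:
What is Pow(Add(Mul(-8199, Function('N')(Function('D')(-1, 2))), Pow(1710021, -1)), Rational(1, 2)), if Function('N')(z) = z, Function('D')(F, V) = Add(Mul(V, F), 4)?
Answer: Mul(Rational(1, 1710021), I, Pow(47950569509881497, Rational(1, 2))) ≈ Mul(128.05, I)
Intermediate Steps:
Function('D')(F, V) = Add(4, Mul(F, V)) (Function('D')(F, V) = Add(Mul(F, V), 4) = Add(4, Mul(F, V)))
Pow(Add(Mul(-8199, Function('N')(Function('D')(-1, 2))), Pow(1710021, -1)), Rational(1, 2)) = Pow(Add(Mul(-8199, Add(4, Mul(-1, 2))), Pow(1710021, -1)), Rational(1, 2)) = Pow(Add(Mul(-8199, Add(4, -2)), Rational(1, 1710021)), Rational(1, 2)) = Pow(Add(Mul(-8199, 2), Rational(1, 1710021)), Rational(1, 2)) = Pow(Add(-16398, Rational(1, 1710021)), Rational(1, 2)) = Pow(Rational(-28040924357, 1710021), Rational(1, 2)) = Mul(Rational(1, 1710021), I, Pow(47950569509881497, Rational(1, 2)))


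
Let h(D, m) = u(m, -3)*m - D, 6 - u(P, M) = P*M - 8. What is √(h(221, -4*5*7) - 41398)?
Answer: √15221 ≈ 123.37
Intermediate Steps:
u(P, M) = 14 - M*P (u(P, M) = 6 - (P*M - 8) = 6 - (M*P - 8) = 6 - (-8 + M*P) = 6 + (8 - M*P) = 14 - M*P)
h(D, m) = -D + m*(14 + 3*m) (h(D, m) = (14 - 1*(-3)*m)*m - D = (14 + 3*m)*m - D = m*(14 + 3*m) - D = -D + m*(14 + 3*m))
√(h(221, -4*5*7) - 41398) = √((-1*221 + (-4*5*7)*(14 + 3*(-4*5*7))) - 41398) = √((-221 + (-20*7)*(14 + 3*(-20*7))) - 41398) = √((-221 - 140*(14 + 3*(-140))) - 41398) = √((-221 - 140*(14 - 420)) - 41398) = √((-221 - 140*(-406)) - 41398) = √((-221 + 56840) - 41398) = √(56619 - 41398) = √15221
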